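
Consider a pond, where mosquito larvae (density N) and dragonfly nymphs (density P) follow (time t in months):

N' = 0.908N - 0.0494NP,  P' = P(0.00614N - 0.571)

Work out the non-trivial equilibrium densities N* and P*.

Set dP/dt = 0 with P > 0: 0.00614N - 0.571 = 0, so N* = 0.571/0.00614 = 93.
Set dN/dt = 0 with N > 0: 0.908 - 0.0494P = 0, so P* = 0.908/0.0494 = 18.4.

N* ≈ 93, P* ≈ 18.4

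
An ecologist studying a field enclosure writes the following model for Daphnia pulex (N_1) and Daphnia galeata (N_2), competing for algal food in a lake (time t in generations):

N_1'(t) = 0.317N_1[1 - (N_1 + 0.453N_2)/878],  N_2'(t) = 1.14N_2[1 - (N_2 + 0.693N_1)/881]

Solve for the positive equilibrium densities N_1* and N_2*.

Setting both brackets to zero gives the nullclines N_1 + 0.453N_2 = 878 and 0.693N_1 + N_2 = 881.
Substituting N_2 = 881 - 0.693N_1 into the first: N_1(1 - 0.453·0.693) = 878 - 0.453·881.
So N_1* = 479/0.686 = 698, and then N_2* = 881 - 0.693·698 = 397.

N_1* ≈ 698, N_2* ≈ 397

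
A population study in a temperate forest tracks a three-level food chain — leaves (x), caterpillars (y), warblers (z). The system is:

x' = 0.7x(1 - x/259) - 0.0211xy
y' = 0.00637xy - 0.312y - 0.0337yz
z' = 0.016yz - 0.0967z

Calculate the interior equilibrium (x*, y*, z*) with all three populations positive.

x* ≈ 212, y* ≈ 6.04, z* ≈ 30.8

From dz/dt = 0: 0.016y* = 0.0967, so y* = 6.04.
From dx/dt = 0: 0.7(1 - x*/259) = 0.0211·6.04, giving x* = 259·(1 - 0.182) = 212.
From dy/dt = 0: 0.00637·212 - 0.312 = 0.0337z*, so z* = 1.04/0.0337 = 30.8.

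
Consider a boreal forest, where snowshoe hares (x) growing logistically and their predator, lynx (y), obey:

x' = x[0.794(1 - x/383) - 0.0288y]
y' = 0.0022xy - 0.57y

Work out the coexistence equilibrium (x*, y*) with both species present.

x* ≈ 259, y* ≈ 8.92

From dy/dt = 0 with y > 0: 0.0022x* = 0.57, so x* = 259.
Substitute into dx/dt = 0: 0.794(1 - 259/383) = 0.0288y*.
The bracket is 0.324, giving y* = 0.257/0.0288 = 8.92.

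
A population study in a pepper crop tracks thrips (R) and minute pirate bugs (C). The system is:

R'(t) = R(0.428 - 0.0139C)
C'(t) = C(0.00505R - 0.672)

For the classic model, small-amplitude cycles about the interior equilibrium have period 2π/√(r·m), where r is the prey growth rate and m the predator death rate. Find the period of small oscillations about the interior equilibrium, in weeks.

T ≈ 11.7 weeks

Here r = 0.428 and m = 0.672, so r·m = 0.288.
ω = √0.288 = 0.536 per week, hence T = 2π/ω ≈ 11.7 weeks.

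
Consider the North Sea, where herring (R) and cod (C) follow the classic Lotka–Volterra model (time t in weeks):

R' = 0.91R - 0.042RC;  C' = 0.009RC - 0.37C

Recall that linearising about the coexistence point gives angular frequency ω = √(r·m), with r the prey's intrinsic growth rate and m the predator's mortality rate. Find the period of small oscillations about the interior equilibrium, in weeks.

Here r = 0.91 and m = 0.37, so r·m = 0.337.
ω = √0.337 = 0.58 per week, hence T = 2π/ω ≈ 10.8 weeks.

T ≈ 10.8 weeks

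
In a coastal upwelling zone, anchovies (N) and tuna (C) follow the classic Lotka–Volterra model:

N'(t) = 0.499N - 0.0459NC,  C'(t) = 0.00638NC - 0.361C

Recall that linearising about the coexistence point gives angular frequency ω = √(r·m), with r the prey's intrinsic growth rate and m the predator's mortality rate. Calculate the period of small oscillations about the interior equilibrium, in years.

T ≈ 14.8 years

Here r = 0.499 and m = 0.361, so r·m = 0.18.
ω = √0.18 = 0.424 per year, hence T = 2π/ω ≈ 14.8 years.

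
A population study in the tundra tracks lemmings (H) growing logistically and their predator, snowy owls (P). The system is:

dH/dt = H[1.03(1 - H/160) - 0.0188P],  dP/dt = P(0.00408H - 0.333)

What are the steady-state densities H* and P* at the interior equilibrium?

H* ≈ 81.6, P* ≈ 26.8

From dP/dt = 0 with P > 0: 0.00408H* = 0.333, so H* = 81.6.
Substitute into dH/dt = 0: 1.03(1 - 81.6/160) = 0.0188P*.
The bracket is 0.49, giving P* = 0.505/0.0188 = 26.8.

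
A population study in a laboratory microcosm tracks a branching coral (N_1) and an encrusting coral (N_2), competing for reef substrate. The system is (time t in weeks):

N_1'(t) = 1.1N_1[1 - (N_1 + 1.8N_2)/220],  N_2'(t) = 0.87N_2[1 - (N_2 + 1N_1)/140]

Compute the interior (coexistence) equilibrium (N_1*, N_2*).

Setting both brackets to zero gives the nullclines N_1 + 1.8N_2 = 220 and 1N_1 + N_2 = 140.
Substituting N_2 = 140 - 1N_1 into the first: N_1(1 - 1.8·1) = 220 - 1.8·140.
So N_1* = -32/-0.8 = 40, and then N_2* = 140 - 1·40 = 100.

N_1* ≈ 40, N_2* ≈ 100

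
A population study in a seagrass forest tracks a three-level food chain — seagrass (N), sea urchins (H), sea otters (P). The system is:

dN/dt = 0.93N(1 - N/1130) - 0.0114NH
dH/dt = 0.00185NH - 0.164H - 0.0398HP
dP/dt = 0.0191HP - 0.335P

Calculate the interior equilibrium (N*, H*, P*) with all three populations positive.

N* ≈ 887, H* ≈ 17.5, P* ≈ 37.1

From dP/dt = 0: 0.0191H* = 0.335, so H* = 17.5.
From dN/dt = 0: 0.93(1 - N*/1130) = 0.0114·17.5, giving N* = 1130·(1 - 0.215) = 887.
From dH/dt = 0: 0.00185·887 - 0.164 = 0.0398P*, so P* = 1.48/0.0398 = 37.1.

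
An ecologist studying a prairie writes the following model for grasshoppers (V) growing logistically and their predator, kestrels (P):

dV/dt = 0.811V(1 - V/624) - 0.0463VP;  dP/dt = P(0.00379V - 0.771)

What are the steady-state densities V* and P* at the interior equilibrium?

V* ≈ 203, P* ≈ 11.8

From dP/dt = 0 with P > 0: 0.00379V* = 0.771, so V* = 203.
Substitute into dV/dt = 0: 0.811(1 - 203/624) = 0.0463P*.
The bracket is 0.674, giving P* = 0.547/0.0463 = 11.8.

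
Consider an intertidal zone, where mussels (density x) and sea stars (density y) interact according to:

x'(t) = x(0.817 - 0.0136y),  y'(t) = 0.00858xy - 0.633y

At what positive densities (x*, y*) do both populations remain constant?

Set dy/dt = 0 with y > 0: 0.00858x - 0.633 = 0, so x* = 0.633/0.00858 = 73.8.
Set dx/dt = 0 with x > 0: 0.817 - 0.0136y = 0, so y* = 0.817/0.0136 = 60.1.

x* ≈ 73.8, y* ≈ 60.1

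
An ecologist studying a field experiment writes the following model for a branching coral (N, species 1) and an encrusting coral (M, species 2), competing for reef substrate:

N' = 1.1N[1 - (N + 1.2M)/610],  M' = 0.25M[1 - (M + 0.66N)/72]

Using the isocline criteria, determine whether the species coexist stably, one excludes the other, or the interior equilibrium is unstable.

species 1 excludes species 2

Compare the nullcline intercepts: K1/α12 = 610/1.2 = 508 > K2 = 72; K2/α21 = 72/0.66 = 109 < K1 = 610.
Since the inequalities point opposite ways, species 1 can invade but species 2 cannot.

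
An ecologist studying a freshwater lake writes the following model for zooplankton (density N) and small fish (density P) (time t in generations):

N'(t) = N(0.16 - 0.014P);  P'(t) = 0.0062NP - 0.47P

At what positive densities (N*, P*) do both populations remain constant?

Set dP/dt = 0 with P > 0: 0.0062N - 0.47 = 0, so N* = 0.47/0.0062 = 75.8.
Set dN/dt = 0 with N > 0: 0.16 - 0.014P = 0, so P* = 0.16/0.014 = 11.4.

N* ≈ 75.8, P* ≈ 11.4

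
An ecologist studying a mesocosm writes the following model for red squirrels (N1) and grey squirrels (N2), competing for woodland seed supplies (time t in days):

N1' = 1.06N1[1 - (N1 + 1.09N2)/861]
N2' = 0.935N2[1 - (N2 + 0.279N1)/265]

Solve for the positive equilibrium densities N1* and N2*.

Setting both brackets to zero gives the nullclines N1 + 1.09N2 = 861 and 0.279N1 + N2 = 265.
Substituting N2 = 265 - 0.279N1 into the first: N1(1 - 1.09·0.279) = 861 - 1.09·265.
So N1* = 572/0.696 = 822, and then N2* = 265 - 0.279·822 = 35.6.

N1* ≈ 822, N2* ≈ 35.6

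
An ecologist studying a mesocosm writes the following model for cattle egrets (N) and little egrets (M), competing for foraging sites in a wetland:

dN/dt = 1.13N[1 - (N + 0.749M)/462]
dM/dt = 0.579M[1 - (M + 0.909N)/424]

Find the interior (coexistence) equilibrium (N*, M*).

N* ≈ 453, M* ≈ 12.7

Setting both brackets to zero gives the nullclines N + 0.749M = 462 and 0.909N + M = 424.
Substituting M = 424 - 0.909N into the first: N(1 - 0.749·0.909) = 462 - 0.749·424.
So N* = 144/0.319 = 453, and then M* = 424 - 0.909·453 = 12.7.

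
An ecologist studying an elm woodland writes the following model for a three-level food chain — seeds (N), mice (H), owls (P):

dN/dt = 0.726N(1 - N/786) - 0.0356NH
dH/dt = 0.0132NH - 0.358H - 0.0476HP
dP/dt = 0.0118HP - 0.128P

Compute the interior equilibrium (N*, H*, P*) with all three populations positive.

From dP/dt = 0: 0.0118H* = 0.128, so H* = 10.8.
From dN/dt = 0: 0.726(1 - N*/786) = 0.0356·10.8, giving N* = 786·(1 - 0.532) = 368.
From dH/dt = 0: 0.0132·368 - 0.358 = 0.0476P*, so P* = 4.5/0.0476 = 94.5.

N* ≈ 368, H* ≈ 10.8, P* ≈ 94.5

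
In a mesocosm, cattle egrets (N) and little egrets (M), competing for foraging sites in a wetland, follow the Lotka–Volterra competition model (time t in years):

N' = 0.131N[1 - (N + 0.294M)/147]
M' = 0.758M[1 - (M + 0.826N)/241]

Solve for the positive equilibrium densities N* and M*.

Setting both brackets to zero gives the nullclines N + 0.294M = 147 and 0.826N + M = 241.
Substituting M = 241 - 0.826N into the first: N(1 - 0.294·0.826) = 147 - 0.294·241.
So N* = 76.1/0.757 = 101, and then M* = 241 - 0.826·101 = 158.

N* ≈ 101, M* ≈ 158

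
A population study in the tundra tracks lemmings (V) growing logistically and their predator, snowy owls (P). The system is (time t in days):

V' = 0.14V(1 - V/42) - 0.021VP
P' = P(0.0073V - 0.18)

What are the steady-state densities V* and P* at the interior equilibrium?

From dP/dt = 0 with P > 0: 0.0073V* = 0.18, so V* = 24.7.
Substitute into dV/dt = 0: 0.14(1 - 24.7/42) = 0.021P*.
The bracket is 0.413, giving P* = 0.0578/0.021 = 2.75.

V* ≈ 24.7, P* ≈ 2.75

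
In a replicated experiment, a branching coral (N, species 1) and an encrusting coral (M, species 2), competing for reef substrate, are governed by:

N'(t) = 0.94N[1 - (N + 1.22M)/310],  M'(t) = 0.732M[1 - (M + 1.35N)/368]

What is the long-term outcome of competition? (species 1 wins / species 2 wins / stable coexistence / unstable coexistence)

unstable coexistence (outcome depends on initial conditions)

Compare the nullcline intercepts: K1/α12 = 310/1.22 = 254 < K2 = 368; K2/α21 = 368/1.35 = 273 < K1 = 310.
Since both are reversed, neither can invade when rare; the interior point is a saddle.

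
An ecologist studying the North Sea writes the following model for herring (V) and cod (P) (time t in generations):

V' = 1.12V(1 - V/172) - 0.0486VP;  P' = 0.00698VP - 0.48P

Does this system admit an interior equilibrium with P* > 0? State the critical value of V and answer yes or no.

The predator equation gives dP/dt > 0 only when V > 0.48/0.00698 = 68.8.
Without the predator, V → K = 172. Since 172 > 68.8, the predator can invade and persist.

Threshold V = 68.8; K > 68.8, so yes, the predator persists.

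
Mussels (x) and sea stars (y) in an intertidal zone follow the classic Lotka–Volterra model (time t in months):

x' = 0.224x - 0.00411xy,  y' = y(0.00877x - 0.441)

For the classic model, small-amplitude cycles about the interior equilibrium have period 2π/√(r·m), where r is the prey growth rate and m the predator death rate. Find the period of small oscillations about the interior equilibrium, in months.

T ≈ 20 months

Here r = 0.224 and m = 0.441, so r·m = 0.0988.
ω = √0.0988 = 0.314 per month, hence T = 2π/ω ≈ 20 months.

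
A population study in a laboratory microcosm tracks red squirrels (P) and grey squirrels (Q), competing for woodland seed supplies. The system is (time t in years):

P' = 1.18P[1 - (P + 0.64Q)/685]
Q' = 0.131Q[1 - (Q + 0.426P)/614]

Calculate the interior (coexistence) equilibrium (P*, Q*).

Setting both brackets to zero gives the nullclines P + 0.64Q = 685 and 0.426P + Q = 614.
Substituting Q = 614 - 0.426P into the first: P(1 - 0.64·0.426) = 685 - 0.64·614.
So P* = 292/0.727 = 402, and then Q* = 614 - 0.426·402 = 443.

P* ≈ 402, Q* ≈ 443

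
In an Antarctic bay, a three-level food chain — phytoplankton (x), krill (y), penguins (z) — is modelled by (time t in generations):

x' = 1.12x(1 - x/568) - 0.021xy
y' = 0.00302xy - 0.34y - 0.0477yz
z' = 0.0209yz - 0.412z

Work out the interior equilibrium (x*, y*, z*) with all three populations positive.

x* ≈ 358, y* ≈ 19.7, z* ≈ 15.5

From dz/dt = 0: 0.0209y* = 0.412, so y* = 19.7.
From dx/dt = 0: 1.12(1 - x*/568) = 0.021·19.7, giving x* = 568·(1 - 0.37) = 358.
From dy/dt = 0: 0.00302·358 - 0.34 = 0.0477z*, so z* = 0.741/0.0477 = 15.5.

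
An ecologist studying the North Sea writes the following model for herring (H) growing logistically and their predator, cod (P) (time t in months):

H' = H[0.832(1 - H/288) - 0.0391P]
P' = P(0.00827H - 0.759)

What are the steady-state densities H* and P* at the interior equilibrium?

From dP/dt = 0 with P > 0: 0.00827H* = 0.759, so H* = 91.8.
Substitute into dH/dt = 0: 0.832(1 - 91.8/288) = 0.0391P*.
The bracket is 0.681, giving P* = 0.567/0.0391 = 14.5.

H* ≈ 91.8, P* ≈ 14.5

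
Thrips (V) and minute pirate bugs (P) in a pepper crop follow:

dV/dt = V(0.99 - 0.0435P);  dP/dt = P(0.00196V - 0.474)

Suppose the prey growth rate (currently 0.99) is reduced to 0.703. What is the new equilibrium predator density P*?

P* ≈ 16.2

At the interior fixed point, setting dV/dt = 0 with V > 0 fixes P* = (prey growth rate)/(VP coefficient) — independent of the other coefficients.
With the change, P* = 0.703/0.0435 = 16.2; it falls from 22.8.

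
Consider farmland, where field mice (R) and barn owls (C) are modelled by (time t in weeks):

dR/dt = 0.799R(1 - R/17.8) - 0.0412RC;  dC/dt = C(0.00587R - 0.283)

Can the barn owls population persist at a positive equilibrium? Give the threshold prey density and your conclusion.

The predator equation gives dC/dt > 0 only when R > 0.283/0.00587 = 48.2.
Without the predator, R → K = 17.8. Since 17.8 < 48.2, the predator cannot invade.

Threshold R = 48.2; K < 48.2, so no, the predator goes extinct.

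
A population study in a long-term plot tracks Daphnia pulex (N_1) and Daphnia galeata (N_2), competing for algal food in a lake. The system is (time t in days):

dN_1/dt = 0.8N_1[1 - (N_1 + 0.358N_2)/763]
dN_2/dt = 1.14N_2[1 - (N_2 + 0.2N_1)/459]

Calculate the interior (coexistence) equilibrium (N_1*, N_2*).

Setting both brackets to zero gives the nullclines N_1 + 0.358N_2 = 763 and 0.2N_1 + N_2 = 459.
Substituting N_2 = 459 - 0.2N_1 into the first: N_1(1 - 0.358·0.2) = 763 - 0.358·459.
So N_1* = 599/0.928 = 645, and then N_2* = 459 - 0.2·645 = 330.

N_1* ≈ 645, N_2* ≈ 330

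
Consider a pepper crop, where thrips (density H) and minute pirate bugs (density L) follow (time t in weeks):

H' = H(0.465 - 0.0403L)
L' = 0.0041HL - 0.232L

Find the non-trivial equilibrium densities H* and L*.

Set dL/dt = 0 with L > 0: 0.0041H - 0.232 = 0, so H* = 0.232/0.0041 = 56.6.
Set dH/dt = 0 with H > 0: 0.465 - 0.0403L = 0, so L* = 0.465/0.0403 = 11.5.

H* ≈ 56.6, L* ≈ 11.5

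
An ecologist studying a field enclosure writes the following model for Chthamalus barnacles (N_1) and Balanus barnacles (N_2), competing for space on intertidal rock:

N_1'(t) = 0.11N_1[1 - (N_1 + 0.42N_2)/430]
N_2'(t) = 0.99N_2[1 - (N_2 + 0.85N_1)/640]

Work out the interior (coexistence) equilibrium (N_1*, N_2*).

Setting both brackets to zero gives the nullclines N_1 + 0.42N_2 = 430 and 0.85N_1 + N_2 = 640.
Substituting N_2 = 640 - 0.85N_1 into the first: N_1(1 - 0.42·0.85) = 430 - 0.42·640.
So N_1* = 161/0.643 = 251, and then N_2* = 640 - 0.85·251 = 427.

N_1* ≈ 251, N_2* ≈ 427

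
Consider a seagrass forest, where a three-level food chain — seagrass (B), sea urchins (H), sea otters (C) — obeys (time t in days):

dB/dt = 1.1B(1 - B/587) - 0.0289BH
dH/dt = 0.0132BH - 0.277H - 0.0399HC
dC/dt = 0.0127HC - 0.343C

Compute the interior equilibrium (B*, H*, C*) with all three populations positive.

B* ≈ 170, H* ≈ 27, C* ≈ 49.5

From dC/dt = 0: 0.0127H* = 0.343, so H* = 27.
From dB/dt = 0: 1.1(1 - B*/587) = 0.0289·27, giving B* = 587·(1 - 0.71) = 170.
From dH/dt = 0: 0.0132·170 - 0.277 = 0.0399C*, so C* = 1.97/0.0399 = 49.5.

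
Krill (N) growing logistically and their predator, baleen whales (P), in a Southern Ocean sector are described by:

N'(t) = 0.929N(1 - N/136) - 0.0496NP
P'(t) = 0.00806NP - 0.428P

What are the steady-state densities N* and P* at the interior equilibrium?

N* ≈ 53.1, P* ≈ 11.4

From dP/dt = 0 with P > 0: 0.00806N* = 0.428, so N* = 53.1.
Substitute into dN/dt = 0: 0.929(1 - 53.1/136) = 0.0496P*.
The bracket is 0.61, giving P* = 0.566/0.0496 = 11.4.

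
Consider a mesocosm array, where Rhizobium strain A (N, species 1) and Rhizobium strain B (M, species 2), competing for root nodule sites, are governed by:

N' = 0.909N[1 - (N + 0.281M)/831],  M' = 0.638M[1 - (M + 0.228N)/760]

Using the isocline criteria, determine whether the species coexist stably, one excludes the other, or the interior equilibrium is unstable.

stable coexistence

Compare the nullcline intercepts: K1/α12 = 831/0.281 = 2960 > K2 = 760; K2/α21 = 760/0.228 = 3330 > K1 = 831.
Since both inequalities hold, each species can invade when rare, so the interior equilibrium is stable.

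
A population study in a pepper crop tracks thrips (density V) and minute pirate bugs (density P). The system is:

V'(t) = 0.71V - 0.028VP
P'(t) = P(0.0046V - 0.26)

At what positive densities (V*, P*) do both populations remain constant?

V* ≈ 56.5, P* ≈ 25.4

Set dP/dt = 0 with P > 0: 0.0046V - 0.26 = 0, so V* = 0.26/0.0046 = 56.5.
Set dV/dt = 0 with V > 0: 0.71 - 0.028P = 0, so P* = 0.71/0.028 = 25.4.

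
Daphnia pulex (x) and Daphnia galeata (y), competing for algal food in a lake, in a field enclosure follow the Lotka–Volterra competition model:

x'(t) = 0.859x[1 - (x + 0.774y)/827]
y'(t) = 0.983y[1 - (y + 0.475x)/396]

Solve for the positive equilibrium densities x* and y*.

x* ≈ 823, y* ≈ 5.02

Setting both brackets to zero gives the nullclines x + 0.774y = 827 and 0.475x + y = 396.
Substituting y = 396 - 0.475x into the first: x(1 - 0.774·0.475) = 827 - 0.774·396.
So x* = 520/0.632 = 823, and then y* = 396 - 0.475·823 = 5.02.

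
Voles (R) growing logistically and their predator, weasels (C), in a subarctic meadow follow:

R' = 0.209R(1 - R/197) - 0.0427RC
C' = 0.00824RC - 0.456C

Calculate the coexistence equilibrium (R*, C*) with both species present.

From dC/dt = 0 with C > 0: 0.00824R* = 0.456, so R* = 55.3.
Substitute into dR/dt = 0: 0.209(1 - 55.3/197) = 0.0427C*.
The bracket is 0.719, giving C* = 0.15/0.0427 = 3.52.

R* ≈ 55.3, C* ≈ 3.52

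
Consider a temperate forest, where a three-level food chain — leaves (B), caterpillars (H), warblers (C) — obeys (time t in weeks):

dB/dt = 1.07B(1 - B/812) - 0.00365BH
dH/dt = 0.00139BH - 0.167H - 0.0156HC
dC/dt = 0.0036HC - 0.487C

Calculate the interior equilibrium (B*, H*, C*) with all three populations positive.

B* ≈ 437, H* ≈ 135, C* ≈ 28.3

From dC/dt = 0: 0.0036H* = 0.487, so H* = 135.
From dB/dt = 0: 1.07(1 - B*/812) = 0.00365·135, giving B* = 812·(1 - 0.461) = 437.
From dH/dt = 0: 0.00139·437 - 0.167 = 0.0156C*, so C* = 0.441/0.0156 = 28.3.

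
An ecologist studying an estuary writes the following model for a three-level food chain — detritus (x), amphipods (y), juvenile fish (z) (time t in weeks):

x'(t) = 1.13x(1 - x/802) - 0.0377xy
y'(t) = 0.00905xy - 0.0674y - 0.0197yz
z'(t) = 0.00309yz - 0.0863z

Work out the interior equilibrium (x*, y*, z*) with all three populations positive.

x* ≈ 54.7, y* ≈ 27.9, z* ≈ 21.7

From dz/dt = 0: 0.00309y* = 0.0863, so y* = 27.9.
From dx/dt = 0: 1.13(1 - x*/802) = 0.0377·27.9, giving x* = 802·(1 - 0.932) = 54.7.
From dy/dt = 0: 0.00905·54.7 - 0.0674 = 0.0197z*, so z* = 0.428/0.0197 = 21.7.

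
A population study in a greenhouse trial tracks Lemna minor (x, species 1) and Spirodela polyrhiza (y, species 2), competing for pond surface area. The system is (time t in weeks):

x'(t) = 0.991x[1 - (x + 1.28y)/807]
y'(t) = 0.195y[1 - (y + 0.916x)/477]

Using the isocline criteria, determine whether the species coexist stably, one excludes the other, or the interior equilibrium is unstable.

species 1 excludes species 2

Compare the nullcline intercepts: K1/α12 = 807/1.28 = 630 > K2 = 477; K2/α21 = 477/0.916 = 521 < K1 = 807.
Since the inequalities point opposite ways, species 1 can invade but species 2 cannot.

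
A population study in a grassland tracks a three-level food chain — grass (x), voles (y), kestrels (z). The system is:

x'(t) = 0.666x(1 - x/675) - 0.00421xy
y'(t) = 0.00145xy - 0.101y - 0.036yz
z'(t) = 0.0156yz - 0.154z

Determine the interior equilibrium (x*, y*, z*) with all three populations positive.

x* ≈ 633, y* ≈ 9.87, z* ≈ 22.7

From dz/dt = 0: 0.0156y* = 0.154, so y* = 9.87.
From dx/dt = 0: 0.666(1 - x*/675) = 0.00421·9.87, giving x* = 675·(1 - 0.0624) = 633.
From dy/dt = 0: 0.00145·633 - 0.101 = 0.036z*, so z* = 0.817/0.036 = 22.7.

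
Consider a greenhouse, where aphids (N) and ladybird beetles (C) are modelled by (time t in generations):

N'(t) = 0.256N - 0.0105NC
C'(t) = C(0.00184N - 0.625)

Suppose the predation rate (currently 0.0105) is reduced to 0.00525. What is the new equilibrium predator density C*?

At the interior fixed point, setting dN/dt = 0 with N > 0 fixes C* = (prey growth rate)/(NC coefficient) — independent of the other coefficients.
With the change, C* = 0.256/0.00525 = 48.8; it rises from 24.4.

C* ≈ 48.8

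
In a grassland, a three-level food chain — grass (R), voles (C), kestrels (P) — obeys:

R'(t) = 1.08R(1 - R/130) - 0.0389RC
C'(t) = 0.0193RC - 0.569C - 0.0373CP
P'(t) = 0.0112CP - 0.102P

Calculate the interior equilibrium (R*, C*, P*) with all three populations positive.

R* ≈ 87.4, C* ≈ 9.11, P* ≈ 29.9

From dP/dt = 0: 0.0112C* = 0.102, so C* = 9.11.
From dR/dt = 0: 1.08(1 - R*/130) = 0.0389·9.11, giving R* = 130·(1 - 0.328) = 87.4.
From dC/dt = 0: 0.0193·87.4 - 0.569 = 0.0373P*, so P* = 1.12/0.0373 = 29.9.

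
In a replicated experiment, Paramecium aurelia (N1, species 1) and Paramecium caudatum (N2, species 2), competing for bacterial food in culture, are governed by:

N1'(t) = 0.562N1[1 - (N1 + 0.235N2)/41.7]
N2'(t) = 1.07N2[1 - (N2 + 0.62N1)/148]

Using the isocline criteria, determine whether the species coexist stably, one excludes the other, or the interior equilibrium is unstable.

Compare the nullcline intercepts: K1/α12 = 41.7/0.235 = 177 > K2 = 148; K2/α21 = 148/0.62 = 239 > K1 = 41.7.
Since both inequalities hold, each species can invade when rare, so the interior equilibrium is stable.

stable coexistence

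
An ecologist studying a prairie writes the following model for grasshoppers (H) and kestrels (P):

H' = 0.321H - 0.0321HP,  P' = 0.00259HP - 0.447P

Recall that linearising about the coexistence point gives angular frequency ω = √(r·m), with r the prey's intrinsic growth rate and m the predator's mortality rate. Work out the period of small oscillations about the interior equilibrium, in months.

T ≈ 16.6 months

Here r = 0.321 and m = 0.447, so r·m = 0.143.
ω = √0.143 = 0.379 per month, hence T = 2π/ω ≈ 16.6 months.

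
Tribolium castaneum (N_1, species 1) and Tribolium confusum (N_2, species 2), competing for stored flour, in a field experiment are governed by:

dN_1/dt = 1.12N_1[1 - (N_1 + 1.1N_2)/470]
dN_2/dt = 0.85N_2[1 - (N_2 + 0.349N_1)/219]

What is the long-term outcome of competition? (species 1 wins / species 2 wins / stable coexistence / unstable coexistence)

stable coexistence

Compare the nullcline intercepts: K1/α12 = 470/1.1 = 427 > K2 = 219; K2/α21 = 219/0.349 = 628 > K1 = 470.
Since both inequalities hold, each species can invade when rare, so the interior equilibrium is stable.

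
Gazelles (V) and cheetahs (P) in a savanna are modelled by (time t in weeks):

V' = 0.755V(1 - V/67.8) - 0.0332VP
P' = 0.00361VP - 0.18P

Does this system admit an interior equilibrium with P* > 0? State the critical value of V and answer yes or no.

The predator equation gives dP/dt > 0 only when V > 0.18/0.00361 = 49.9.
Without the predator, V → K = 67.8. Since 67.8 > 49.9, the predator can invade and persist.

Threshold V = 49.9; K > 49.9, so yes, the predator persists.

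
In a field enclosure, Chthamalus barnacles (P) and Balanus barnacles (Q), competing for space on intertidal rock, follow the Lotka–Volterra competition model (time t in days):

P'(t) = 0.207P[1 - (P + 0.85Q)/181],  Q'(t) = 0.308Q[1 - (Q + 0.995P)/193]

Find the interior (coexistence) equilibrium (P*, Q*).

Setting both brackets to zero gives the nullclines P + 0.85Q = 181 and 0.995P + Q = 193.
Substituting Q = 193 - 0.995P into the first: P(1 - 0.85·0.995) = 181 - 0.85·193.
So P* = 17/0.154 = 110, and then Q* = 193 - 0.995·110 = 83.7.

P* ≈ 110, Q* ≈ 83.7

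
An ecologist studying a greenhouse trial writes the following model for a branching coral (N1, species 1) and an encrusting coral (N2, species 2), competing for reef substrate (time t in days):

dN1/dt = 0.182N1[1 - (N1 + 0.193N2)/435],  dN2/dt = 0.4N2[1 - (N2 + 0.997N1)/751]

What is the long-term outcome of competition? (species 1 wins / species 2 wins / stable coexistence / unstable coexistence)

Compare the nullcline intercepts: K1/α12 = 435/0.193 = 2250 > K2 = 751; K2/α21 = 751/0.997 = 753 > K1 = 435.
Since both inequalities hold, each species can invade when rare, so the interior equilibrium is stable.

stable coexistence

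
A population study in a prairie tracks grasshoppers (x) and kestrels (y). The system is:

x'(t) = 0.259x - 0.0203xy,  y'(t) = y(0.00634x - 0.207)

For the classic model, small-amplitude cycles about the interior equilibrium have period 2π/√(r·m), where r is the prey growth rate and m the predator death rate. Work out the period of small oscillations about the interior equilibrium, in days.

Here r = 0.259 and m = 0.207, so r·m = 0.0536.
ω = √0.0536 = 0.232 per day, hence T = 2π/ω ≈ 27.1 days.

T ≈ 27.1 days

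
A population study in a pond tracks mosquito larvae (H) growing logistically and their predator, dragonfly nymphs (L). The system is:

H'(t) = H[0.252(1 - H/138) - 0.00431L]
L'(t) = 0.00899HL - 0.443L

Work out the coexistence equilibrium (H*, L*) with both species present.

From dL/dt = 0 with L > 0: 0.00899H* = 0.443, so H* = 49.3.
Substitute into dH/dt = 0: 0.252(1 - 49.3/138) = 0.00431L*.
The bracket is 0.643, giving L* = 0.162/0.00431 = 37.6.

H* ≈ 49.3, L* ≈ 37.6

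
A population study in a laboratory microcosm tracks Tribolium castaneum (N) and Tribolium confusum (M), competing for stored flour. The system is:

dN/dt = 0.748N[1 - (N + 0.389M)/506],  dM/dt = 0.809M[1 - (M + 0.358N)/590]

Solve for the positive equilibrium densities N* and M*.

Setting both brackets to zero gives the nullclines N + 0.389M = 506 and 0.358N + M = 590.
Substituting M = 590 - 0.358N into the first: N(1 - 0.389·0.358) = 506 - 0.389·590.
So N* = 276/0.861 = 321, and then M* = 590 - 0.358·321 = 475.

N* ≈ 321, M* ≈ 475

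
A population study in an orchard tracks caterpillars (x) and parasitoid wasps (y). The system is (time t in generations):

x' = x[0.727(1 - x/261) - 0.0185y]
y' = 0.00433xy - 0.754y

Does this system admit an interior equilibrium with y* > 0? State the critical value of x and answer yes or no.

Threshold x = 174; K > 174, so yes, the predator persists.

The predator equation gives dy/dt > 0 only when x > 0.754/0.00433 = 174.
Without the predator, x → K = 261. Since 261 > 174, the predator can invade and persist.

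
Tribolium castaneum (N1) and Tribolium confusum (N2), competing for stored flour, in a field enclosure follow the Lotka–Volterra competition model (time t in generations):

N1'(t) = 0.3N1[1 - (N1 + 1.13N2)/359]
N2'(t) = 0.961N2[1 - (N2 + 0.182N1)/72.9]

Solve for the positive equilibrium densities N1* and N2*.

N1* ≈ 348, N2* ≈ 9.52

Setting both brackets to zero gives the nullclines N1 + 1.13N2 = 359 and 0.182N1 + N2 = 72.9.
Substituting N2 = 72.9 - 0.182N1 into the first: N1(1 - 1.13·0.182) = 359 - 1.13·72.9.
So N1* = 277/0.794 = 348, and then N2* = 72.9 - 0.182·348 = 9.52.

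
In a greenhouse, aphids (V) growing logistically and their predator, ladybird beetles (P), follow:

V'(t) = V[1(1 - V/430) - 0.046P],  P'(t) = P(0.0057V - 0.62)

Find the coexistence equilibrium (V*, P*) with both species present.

V* ≈ 109, P* ≈ 16.2

From dP/dt = 0 with P > 0: 0.0057V* = 0.62, so V* = 109.
Substitute into dV/dt = 0: 1(1 - 109/430) = 0.046P*.
The bracket is 0.747, giving P* = 0.747/0.046 = 16.2.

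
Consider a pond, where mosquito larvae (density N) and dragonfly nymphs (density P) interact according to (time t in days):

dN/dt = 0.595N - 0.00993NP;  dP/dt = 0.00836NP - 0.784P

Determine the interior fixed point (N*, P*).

Set dP/dt = 0 with P > 0: 0.00836N - 0.784 = 0, so N* = 0.784/0.00836 = 93.8.
Set dN/dt = 0 with N > 0: 0.595 - 0.00993P = 0, so P* = 0.595/0.00993 = 59.9.

N* ≈ 93.8, P* ≈ 59.9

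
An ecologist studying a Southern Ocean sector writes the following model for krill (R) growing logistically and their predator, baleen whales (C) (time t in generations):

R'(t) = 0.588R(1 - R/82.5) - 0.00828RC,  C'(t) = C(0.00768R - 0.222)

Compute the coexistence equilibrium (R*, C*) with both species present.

R* ≈ 28.9, C* ≈ 46.1

From dC/dt = 0 with C > 0: 0.00768R* = 0.222, so R* = 28.9.
Substitute into dR/dt = 0: 0.588(1 - 28.9/82.5) = 0.00828C*.
The bracket is 0.65, giving C* = 0.382/0.00828 = 46.1.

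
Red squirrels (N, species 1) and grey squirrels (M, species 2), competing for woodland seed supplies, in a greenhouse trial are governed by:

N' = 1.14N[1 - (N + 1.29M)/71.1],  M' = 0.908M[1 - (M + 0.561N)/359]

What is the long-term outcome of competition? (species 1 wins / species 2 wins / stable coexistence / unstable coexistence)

species 2 excludes species 1

Compare the nullcline intercepts: K1/α12 = 71.1/1.29 = 55.1 < K2 = 359; K2/α21 = 359/0.561 = 640 > K1 = 71.1.
Since the inequalities point opposite ways, species 2 can invade but species 1 cannot.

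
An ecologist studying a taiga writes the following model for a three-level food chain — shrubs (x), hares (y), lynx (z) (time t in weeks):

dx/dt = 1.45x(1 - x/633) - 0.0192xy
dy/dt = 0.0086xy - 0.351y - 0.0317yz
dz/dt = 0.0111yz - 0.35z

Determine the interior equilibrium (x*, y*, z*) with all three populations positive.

From dz/dt = 0: 0.0111y* = 0.35, so y* = 31.5.
From dx/dt = 0: 1.45(1 - x*/633) = 0.0192·31.5, giving x* = 633·(1 - 0.418) = 369.
From dy/dt = 0: 0.0086·369 - 0.351 = 0.0317z*, so z* = 2.82/0.0317 = 89.

x* ≈ 369, y* ≈ 31.5, z* ≈ 89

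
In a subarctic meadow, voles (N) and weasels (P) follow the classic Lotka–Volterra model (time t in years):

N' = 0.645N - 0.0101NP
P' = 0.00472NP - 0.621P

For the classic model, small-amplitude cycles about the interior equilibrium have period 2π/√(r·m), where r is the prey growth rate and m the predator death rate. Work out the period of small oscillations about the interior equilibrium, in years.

Here r = 0.645 and m = 0.621, so r·m = 0.401.
ω = √0.401 = 0.633 per year, hence T = 2π/ω ≈ 9.93 years.

T ≈ 9.93 years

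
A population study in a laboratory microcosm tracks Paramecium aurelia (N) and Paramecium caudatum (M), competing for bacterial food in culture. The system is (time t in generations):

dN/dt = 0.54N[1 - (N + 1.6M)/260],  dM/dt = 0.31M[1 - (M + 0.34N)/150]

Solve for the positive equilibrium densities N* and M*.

Setting both brackets to zero gives the nullclines N + 1.6M = 260 and 0.34N + M = 150.
Substituting M = 150 - 0.34N into the first: N(1 - 1.6·0.34) = 260 - 1.6·150.
So N* = 20/0.456 = 43.9, and then M* = 150 - 0.34·43.9 = 135.

N* ≈ 43.9, M* ≈ 135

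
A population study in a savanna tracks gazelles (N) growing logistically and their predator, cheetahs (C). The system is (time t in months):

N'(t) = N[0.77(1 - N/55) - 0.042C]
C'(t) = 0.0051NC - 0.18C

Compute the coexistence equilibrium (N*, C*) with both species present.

N* ≈ 35.3, C* ≈ 6.57

From dC/dt = 0 with C > 0: 0.0051N* = 0.18, so N* = 35.3.
Substitute into dN/dt = 0: 0.77(1 - 35.3/55) = 0.042C*.
The bracket is 0.358, giving C* = 0.276/0.042 = 6.57.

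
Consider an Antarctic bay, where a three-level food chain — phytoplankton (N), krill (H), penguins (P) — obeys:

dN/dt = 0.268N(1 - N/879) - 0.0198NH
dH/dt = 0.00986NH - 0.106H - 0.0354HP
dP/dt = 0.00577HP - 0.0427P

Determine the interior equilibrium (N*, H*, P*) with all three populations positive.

N* ≈ 398, H* ≈ 7.4, P* ≈ 108

From dP/dt = 0: 0.00577H* = 0.0427, so H* = 7.4.
From dN/dt = 0: 0.268(1 - N*/879) = 0.0198·7.4, giving N* = 879·(1 - 0.547) = 398.
From dH/dt = 0: 0.00986·398 - 0.106 = 0.0354P*, so P* = 3.82/0.0354 = 108.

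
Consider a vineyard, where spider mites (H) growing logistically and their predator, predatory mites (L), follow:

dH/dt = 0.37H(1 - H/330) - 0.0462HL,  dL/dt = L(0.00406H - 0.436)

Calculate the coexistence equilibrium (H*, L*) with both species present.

H* ≈ 107, L* ≈ 5.4

From dL/dt = 0 with L > 0: 0.00406H* = 0.436, so H* = 107.
Substitute into dH/dt = 0: 0.37(1 - 107/330) = 0.0462L*.
The bracket is 0.675, giving L* = 0.25/0.0462 = 5.4.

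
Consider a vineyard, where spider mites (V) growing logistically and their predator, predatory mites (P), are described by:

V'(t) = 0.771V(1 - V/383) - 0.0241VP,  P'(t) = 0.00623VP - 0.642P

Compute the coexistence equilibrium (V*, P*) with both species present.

From dP/dt = 0 with P > 0: 0.00623V* = 0.642, so V* = 103.
Substitute into dV/dt = 0: 0.771(1 - 103/383) = 0.0241P*.
The bracket is 0.731, giving P* = 0.564/0.0241 = 23.4.

V* ≈ 103, P* ≈ 23.4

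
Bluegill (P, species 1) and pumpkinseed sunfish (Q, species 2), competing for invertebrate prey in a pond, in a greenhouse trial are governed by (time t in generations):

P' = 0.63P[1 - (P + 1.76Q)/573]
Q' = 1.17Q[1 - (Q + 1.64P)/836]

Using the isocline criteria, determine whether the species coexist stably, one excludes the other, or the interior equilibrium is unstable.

Compare the nullcline intercepts: K1/α12 = 573/1.76 = 326 < K2 = 836; K2/α21 = 836/1.64 = 510 < K1 = 573.
Since both are reversed, neither can invade when rare; the interior point is a saddle.

unstable coexistence (outcome depends on initial conditions)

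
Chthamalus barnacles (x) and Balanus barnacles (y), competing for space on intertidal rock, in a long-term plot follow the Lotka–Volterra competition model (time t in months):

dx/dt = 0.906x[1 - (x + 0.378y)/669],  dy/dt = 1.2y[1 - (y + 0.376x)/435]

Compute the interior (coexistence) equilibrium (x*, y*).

Setting both brackets to zero gives the nullclines x + 0.378y = 669 and 0.376x + y = 435.
Substituting y = 435 - 0.376x into the first: x(1 - 0.378·0.376) = 669 - 0.378·435.
So x* = 505/0.858 = 588, and then y* = 435 - 0.376·588 = 214.

x* ≈ 588, y* ≈ 214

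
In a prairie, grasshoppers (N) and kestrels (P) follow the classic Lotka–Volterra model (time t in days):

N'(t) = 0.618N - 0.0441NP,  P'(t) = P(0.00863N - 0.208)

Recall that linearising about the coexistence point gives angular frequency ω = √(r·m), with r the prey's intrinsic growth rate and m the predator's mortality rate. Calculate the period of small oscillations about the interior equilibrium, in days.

T ≈ 17.5 days

Here r = 0.618 and m = 0.208, so r·m = 0.129.
ω = √0.129 = 0.359 per day, hence T = 2π/ω ≈ 17.5 days.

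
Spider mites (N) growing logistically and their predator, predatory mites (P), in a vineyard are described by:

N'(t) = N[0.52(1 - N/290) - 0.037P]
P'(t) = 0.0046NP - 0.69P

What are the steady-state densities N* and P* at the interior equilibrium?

N* ≈ 150, P* ≈ 6.78

From dP/dt = 0 with P > 0: 0.0046N* = 0.69, so N* = 150.
Substitute into dN/dt = 0: 0.52(1 - 150/290) = 0.037P*.
The bracket is 0.483, giving P* = 0.251/0.037 = 6.78.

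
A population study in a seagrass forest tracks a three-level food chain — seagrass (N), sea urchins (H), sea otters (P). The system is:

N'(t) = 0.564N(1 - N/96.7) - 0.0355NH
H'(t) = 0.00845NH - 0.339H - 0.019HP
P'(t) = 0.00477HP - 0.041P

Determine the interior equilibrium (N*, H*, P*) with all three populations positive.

N* ≈ 44.4, H* ≈ 8.6, P* ≈ 1.9

From dP/dt = 0: 0.00477H* = 0.041, so H* = 8.6.
From dN/dt = 0: 0.564(1 - N*/96.7) = 0.0355·8.6, giving N* = 96.7·(1 - 0.541) = 44.4.
From dH/dt = 0: 0.00845·44.4 - 0.339 = 0.019P*, so P* = 0.036/0.019 = 1.9.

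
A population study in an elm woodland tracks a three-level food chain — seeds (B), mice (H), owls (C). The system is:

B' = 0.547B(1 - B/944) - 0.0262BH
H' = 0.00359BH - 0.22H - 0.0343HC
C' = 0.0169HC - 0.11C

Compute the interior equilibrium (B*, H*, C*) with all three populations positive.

B* ≈ 650, H* ≈ 6.51, C* ≈ 61.6

From dC/dt = 0: 0.0169H* = 0.11, so H* = 6.51.
From dB/dt = 0: 0.547(1 - B*/944) = 0.0262·6.51, giving B* = 944·(1 - 0.312) = 650.
From dH/dt = 0: 0.00359·650 - 0.22 = 0.0343C*, so C* = 2.11/0.0343 = 61.6.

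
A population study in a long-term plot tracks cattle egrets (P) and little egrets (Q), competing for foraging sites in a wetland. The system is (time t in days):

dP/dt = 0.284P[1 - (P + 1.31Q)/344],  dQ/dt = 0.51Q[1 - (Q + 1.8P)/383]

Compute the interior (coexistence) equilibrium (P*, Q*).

Setting both brackets to zero gives the nullclines P + 1.31Q = 344 and 1.8P + Q = 383.
Substituting Q = 383 - 1.8P into the first: P(1 - 1.31·1.8) = 344 - 1.31·383.
So P* = -158/-1.36 = 116, and then Q* = 383 - 1.8·116 = 174.

P* ≈ 116, Q* ≈ 174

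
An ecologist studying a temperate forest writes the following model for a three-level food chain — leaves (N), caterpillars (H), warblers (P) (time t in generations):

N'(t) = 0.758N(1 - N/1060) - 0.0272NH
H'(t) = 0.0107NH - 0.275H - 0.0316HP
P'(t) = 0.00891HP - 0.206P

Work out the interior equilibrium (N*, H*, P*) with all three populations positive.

From dP/dt = 0: 0.00891H* = 0.206, so H* = 23.1.
From dN/dt = 0: 0.758(1 - N*/1060) = 0.0272·23.1, giving N* = 1060·(1 - 0.83) = 181.
From dH/dt = 0: 0.0107·181 - 0.275 = 0.0316P*, so P* = 1.66/0.0316 = 52.4.

N* ≈ 181, H* ≈ 23.1, P* ≈ 52.4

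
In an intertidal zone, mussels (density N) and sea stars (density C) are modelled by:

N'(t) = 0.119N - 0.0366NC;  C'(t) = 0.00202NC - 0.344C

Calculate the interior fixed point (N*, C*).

N* ≈ 170, C* ≈ 3.25

Set dC/dt = 0 with C > 0: 0.00202N - 0.344 = 0, so N* = 0.344/0.00202 = 170.
Set dN/dt = 0 with N > 0: 0.119 - 0.0366C = 0, so C* = 0.119/0.0366 = 3.25.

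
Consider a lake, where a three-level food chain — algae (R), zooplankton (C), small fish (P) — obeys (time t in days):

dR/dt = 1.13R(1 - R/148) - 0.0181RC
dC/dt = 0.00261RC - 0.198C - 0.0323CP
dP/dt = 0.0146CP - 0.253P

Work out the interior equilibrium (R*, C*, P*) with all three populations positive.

From dP/dt = 0: 0.0146C* = 0.253, so C* = 17.3.
From dR/dt = 0: 1.13(1 - R*/148) = 0.0181·17.3, giving R* = 148·(1 - 0.278) = 107.
From dC/dt = 0: 0.00261·107 - 0.198 = 0.0323P*, so P* = 0.0811/0.0323 = 2.51.

R* ≈ 107, C* ≈ 17.3, P* ≈ 2.51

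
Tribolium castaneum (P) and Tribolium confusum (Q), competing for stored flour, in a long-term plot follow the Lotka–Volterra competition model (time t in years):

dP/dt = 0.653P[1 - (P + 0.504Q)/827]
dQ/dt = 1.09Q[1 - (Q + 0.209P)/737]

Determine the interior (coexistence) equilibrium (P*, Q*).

P* ≈ 509, Q* ≈ 631

Setting both brackets to zero gives the nullclines P + 0.504Q = 827 and 0.209P + Q = 737.
Substituting Q = 737 - 0.209P into the first: P(1 - 0.504·0.209) = 827 - 0.504·737.
So P* = 456/0.895 = 509, and then Q* = 737 - 0.209·509 = 631.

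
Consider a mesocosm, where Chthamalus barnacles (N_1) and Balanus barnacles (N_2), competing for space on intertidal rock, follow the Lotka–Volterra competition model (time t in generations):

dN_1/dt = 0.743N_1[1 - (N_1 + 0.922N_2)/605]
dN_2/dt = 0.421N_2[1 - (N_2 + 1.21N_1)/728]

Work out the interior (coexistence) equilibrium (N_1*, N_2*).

Setting both brackets to zero gives the nullclines N_1 + 0.922N_2 = 605 and 1.21N_1 + N_2 = 728.
Substituting N_2 = 728 - 1.21N_1 into the first: N_1(1 - 0.922·1.21) = 605 - 0.922·728.
So N_1* = -66.2/-0.116 = 573, and then N_2* = 728 - 1.21·573 = 35.

N_1* ≈ 573, N_2* ≈ 35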